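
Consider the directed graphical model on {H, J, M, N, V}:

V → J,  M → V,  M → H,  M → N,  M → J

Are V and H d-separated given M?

Yes

We examine all 2 paths between V and H:
  1. V ← M → H — M:fork[blocks] ⇒ blocked
  2. V → J ← M → H — J:collider[blocks]; M:fork[blocks] ⇒ blocked
Every path is blocked, so V and H are d-separated given {M}.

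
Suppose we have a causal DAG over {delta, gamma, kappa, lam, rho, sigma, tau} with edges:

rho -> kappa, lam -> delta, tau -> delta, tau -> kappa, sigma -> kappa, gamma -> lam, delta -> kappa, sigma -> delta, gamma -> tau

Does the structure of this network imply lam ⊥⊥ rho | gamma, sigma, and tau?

6 paths connect lam and rho; each must be blocked for d-separation to hold:
Path 1: lam ← gamma → tau → kappa ← rho
  gamma is a fork here and gamma is conditioned on, so the path is blocked at gamma.
Path 2: lam ← gamma → tau → delta ← sigma → kappa ← rho
  gamma is a fork here and gamma is conditioned on, so the path is blocked at gamma.
Path 3: lam ← gamma → tau → delta → kappa ← rho
  gamma is a fork here and gamma is conditioned on, so the path is blocked at gamma.
Path 4: lam → delta ← sigma → kappa ← rho
  delta is a collider here and neither delta nor any of its descendants is conditioned on, so the collider stays closed — the path is blocked at delta.
Path 5: lam → delta → kappa ← rho
  kappa is a collider here and neither kappa nor any of its descendants is conditioned on, so the collider stays closed — the path is blocked at kappa.
Path 6: lam → delta ← tau → kappa ← rho
  delta is a collider here and neither delta nor any of its descendants is conditioned on, so the collider stays closed — the path is blocked at delta.
All paths are blocked; lam ⊥ rho | {gamma, sigma, tau} holds.

Yes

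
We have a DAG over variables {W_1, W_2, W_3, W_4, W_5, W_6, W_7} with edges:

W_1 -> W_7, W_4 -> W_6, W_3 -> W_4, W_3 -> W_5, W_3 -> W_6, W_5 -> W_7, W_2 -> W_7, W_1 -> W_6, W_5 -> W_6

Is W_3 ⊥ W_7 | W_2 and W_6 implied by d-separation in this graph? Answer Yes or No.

Enumerating the 6 paths from W_3 to W_7 and testing each for blocking by {W_2, W_6}:
Path 1: W_3 → W_5 → W_7
  W_5 is a chain and W_5 is not conditioned on — no node blocks this path, so it is active.
Path 2: W_3 → W_5 → W_6 ← W_1 → W_7
  W_5 is a chain and W_5 is not conditioned on; W_6 is a collider and W_6 is conditioned on, which opens it; W_1 is a fork and W_1 is not conditioned on — no node blocks this path, so it is active.
Path 3: W_3 → W_4 → W_6 ← W_5 → W_7
  W_4 is a chain and W_4 is not conditioned on; W_6 is a collider and W_6 is conditioned on, which opens it; W_5 is a fork and W_5 is not conditioned on — no node blocks this path, so it is active.
Path 4: W_3 → W_4 → W_6 ← W_1 → W_7
  W_4 is a chain and W_4 is not conditioned on; W_6 is a collider and W_6 is conditioned on, which opens it; W_1 is a fork and W_1 is not conditioned on — no node blocks this path, so it is active.
Path 5: W_3 → W_6 ← W_5 → W_7
  W_6 is a collider and W_6 is conditioned on, which opens it; W_5 is a fork and W_5 is not conditioned on — no node blocks this path, so it is active.
Path 6: W_3 → W_6 ← W_1 → W_7
  W_6 is a collider and W_6 is conditioned on, which opens it; W_1 is a fork and W_1 is not conditioned on — no node blocks this path, so it is active.
Since the path W_3 → W_5 → W_7 is active, W_3 and W_7 are not d-separated given {W_2, W_6}.

No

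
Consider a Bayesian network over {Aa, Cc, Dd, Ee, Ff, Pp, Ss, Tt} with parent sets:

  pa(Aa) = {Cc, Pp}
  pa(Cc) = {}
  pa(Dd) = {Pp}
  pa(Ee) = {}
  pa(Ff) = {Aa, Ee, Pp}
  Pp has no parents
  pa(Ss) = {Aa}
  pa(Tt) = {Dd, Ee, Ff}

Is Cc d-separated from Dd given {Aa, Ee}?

No

6 paths connect Cc and Dd; each must be blocked for d-separation to hold:
  1. Cc → Aa → Ff ← Ee → Tt ← Dd — Aa:chain[blocks]; Ff:collider[blocks]; Ee:fork[blocks]; Tt:collider[blocks] ⇒ blocked
  2. Cc → Aa → Ff → Tt ← Dd — Aa:chain[blocks]; Ff:chain[open]; Tt:collider[blocks] ⇒ blocked
  3. Cc → Aa → Ff ← Pp → Dd — Aa:chain[blocks]; Ff:collider[blocks]; Pp:fork[open] ⇒ blocked
  4. Cc → Aa ← Pp → Ff ← Ee → Tt ← Dd — Aa:collider[open]; Pp:fork[open]; Ff:collider[blocks]; Ee:fork[blocks]; Tt:collider[blocks] ⇒ blocked
  5. Cc → Aa ← Pp → Ff → Tt ← Dd — Aa:collider[open]; Pp:fork[open]; Ff:chain[open]; Tt:collider[blocks] ⇒ blocked
  6. Cc → Aa ← Pp → Dd — Aa:collider[open]; Pp:fork[open] ⇒ active
At least one path is unblocked, so d-separation fails.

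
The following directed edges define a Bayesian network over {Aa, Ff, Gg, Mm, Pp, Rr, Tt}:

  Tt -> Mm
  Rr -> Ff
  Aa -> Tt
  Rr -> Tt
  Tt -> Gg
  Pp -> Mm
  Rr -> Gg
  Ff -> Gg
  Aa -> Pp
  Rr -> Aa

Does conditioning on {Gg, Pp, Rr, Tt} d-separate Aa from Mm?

Yes

5 paths connect Aa and Mm; each must be blocked for d-separation to hold:
Path 1: Aa → Pp → Mm
  Pp is a chain here and Pp is conditioned on, so the path is blocked at Pp.
Path 2: Aa → Tt → Mm
  Tt is a chain here and Tt is conditioned on, so the path is blocked at Tt.
Path 3: Aa ← Rr → Ff → Gg ← Tt → Mm
  Rr is a fork here and Rr is conditioned on, so the path is blocked at Rr.
Path 4: Aa ← Rr → Tt → Mm
  Rr is a fork here and Rr is conditioned on, so the path is blocked at Rr.
Path 5: Aa ← Rr → Gg ← Tt → Mm
  Rr is a fork here and Rr is conditioned on, so the path is blocked at Rr.
Since every path is blocked, d-separation holds.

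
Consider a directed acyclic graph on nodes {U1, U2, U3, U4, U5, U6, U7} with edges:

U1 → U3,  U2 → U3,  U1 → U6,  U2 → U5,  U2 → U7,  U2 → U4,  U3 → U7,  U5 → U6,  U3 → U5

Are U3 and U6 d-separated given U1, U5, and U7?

Yes — U3 and U6 are d-separated given {U1, U5, U7}.

We examine all 4 paths between U3 and U6:
  1. U3 ← U1 → U6 — U1:fork[blocks] ⇒ blocked
  2. U3 → U5 → U6 — U5:chain[blocks] ⇒ blocked
  3. U3 ← U2 → U5 → U6 — U2:fork[open]; U5:chain[blocks] ⇒ blocked
  4. U3 → U7 ← U2 → U5 → U6 — U7:collider[open]; U2:fork[open]; U5:chain[blocks] ⇒ blocked
Every path is blocked, so U3 and U6 are d-separated given {U1, U5, U7}.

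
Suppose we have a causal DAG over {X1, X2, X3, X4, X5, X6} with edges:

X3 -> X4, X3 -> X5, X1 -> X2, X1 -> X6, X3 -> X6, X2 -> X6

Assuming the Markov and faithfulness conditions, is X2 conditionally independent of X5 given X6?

No

2 paths connect X2 and X5; each must be blocked for d-separation to hold:
Path 1: X2 ← X1 → X6 ← X3 → X5
  X1 is a fork and X1 is not conditioned on; X6 is a collider and X6 is conditioned on, which opens it; X3 is a fork and X3 is not conditioned on — no node blocks this path, so it is active.
Path 2: X2 → X6 ← X3 → X5
  X6 is a collider and X6 is conditioned on, which opens it; X3 is a fork and X3 is not conditioned on — no node blocks this path, so it is active.
Since the path X2 ← X1 → X6 ← X3 → X5 is active, X2 and X5 are not d-separated given {X6}.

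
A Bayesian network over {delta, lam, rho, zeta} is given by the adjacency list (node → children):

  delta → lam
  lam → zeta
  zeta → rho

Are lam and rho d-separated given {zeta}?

There is one path between lam and rho:
Path 1: lam → zeta → rho
  zeta is a chain here and zeta is conditioned on, so the path is blocked at zeta.
Every path is blocked, so lam and rho are d-separated given {zeta}.

Yes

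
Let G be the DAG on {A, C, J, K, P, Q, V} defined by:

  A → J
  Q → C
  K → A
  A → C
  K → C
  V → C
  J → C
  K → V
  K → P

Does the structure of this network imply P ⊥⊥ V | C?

There are 4 undirected paths between P and V; checking each against the conditioning set {C}:
  1. P ← K → V — K:fork[open] ⇒ active
  2. P ← K → A → J → C ← V — K:fork[open]; A:chain[open]; J:chain[open]; C:collider[open] ⇒ active
  3. P ← K → A → C ← V — K:fork[open]; A:chain[open]; C:collider[open] ⇒ active
  4. P ← K → C ← V — K:fork[open]; C:collider[open] ⇒ active
Since the path P ← K → V is active, P and V are not d-separated given {C}.

No — P and V are not d-separated given {C}.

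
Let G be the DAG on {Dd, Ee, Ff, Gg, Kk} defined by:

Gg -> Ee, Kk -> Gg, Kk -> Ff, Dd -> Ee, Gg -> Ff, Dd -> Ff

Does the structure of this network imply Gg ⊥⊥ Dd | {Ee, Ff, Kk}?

No

Enumerating the 3 paths from Gg to Dd and testing each for blocking by {Ee, Ff, Kk}:
Path 1: Gg → Ee ← Dd
  Ee is a collider and Ee is conditioned on, which opens it — no node blocks this path, so it is active.
Path 2: Gg ← Kk → Ff ← Dd
  Kk is a fork here and Kk is conditioned on, so the path is blocked at Kk.
Path 3: Gg → Ff ← Dd
  Ff is a collider and Ff is conditioned on, which opens it — no node blocks this path, so it is active.
Because an active path exists, Gg and Dd are not d-separated.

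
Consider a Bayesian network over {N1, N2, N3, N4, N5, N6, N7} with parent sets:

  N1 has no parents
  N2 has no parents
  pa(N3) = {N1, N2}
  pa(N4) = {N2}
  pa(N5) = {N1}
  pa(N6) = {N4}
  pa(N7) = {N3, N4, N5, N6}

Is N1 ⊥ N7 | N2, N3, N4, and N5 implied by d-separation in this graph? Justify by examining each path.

There are 4 undirected paths between N1 and N7; checking each against the conditioning set {N2, N3, N4, N5}:
Path 1: N1 → N5 → N7
  N5 is a chain here and N5 is conditioned on, so the path is blocked at N5.
Path 2: N1 → N3 ← N2 → N4 → N7
  N2 is a fork here and N2 is conditioned on, so the path is blocked at N2.
Path 3: N1 → N3 ← N2 → N4 → N6 → N7
  N2 is a fork here and N2 is conditioned on, so the path is blocked at N2.
Path 4: N1 → N3 → N7
  N3 is a chain here and N3 is conditioned on, so the path is blocked at N3.
All paths are blocked; N1 ⊥ N7 | {N2, N3, N4, N5} holds.

Yes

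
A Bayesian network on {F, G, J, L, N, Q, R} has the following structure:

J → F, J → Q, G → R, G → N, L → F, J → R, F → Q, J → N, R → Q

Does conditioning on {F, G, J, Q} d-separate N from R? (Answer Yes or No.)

There are 4 undirected paths between N and R; checking each against the conditioning set {F, G, J, Q}:
  1. N ← G → R — G:fork[blocks] ⇒ blocked
  2. N ← J → Q ← R — J:fork[blocks]; Q:collider[open] ⇒ blocked
  3. N ← J → F → Q ← R — J:fork[blocks]; F:chain[blocks]; Q:collider[open] ⇒ blocked
  4. N ← J → R — J:fork[blocks] ⇒ blocked
Every path is blocked, so N and R are d-separated given {F, G, J, Q}.

Yes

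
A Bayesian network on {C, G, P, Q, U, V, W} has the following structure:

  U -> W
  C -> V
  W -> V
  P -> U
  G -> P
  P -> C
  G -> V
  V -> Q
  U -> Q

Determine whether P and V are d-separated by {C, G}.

4 paths connect P and V; each must be blocked for d-separation to hold:
  1. P → U → W → V — U:chain[open]; W:chain[open] ⇒ active
  2. P → U → Q ← V — U:chain[open]; Q:collider[blocks] ⇒ blocked
  3. P → C → V — C:chain[blocks] ⇒ blocked
  4. P ← G → V — G:fork[blocks] ⇒ blocked
Because an active path exists, P and V are not d-separated.

No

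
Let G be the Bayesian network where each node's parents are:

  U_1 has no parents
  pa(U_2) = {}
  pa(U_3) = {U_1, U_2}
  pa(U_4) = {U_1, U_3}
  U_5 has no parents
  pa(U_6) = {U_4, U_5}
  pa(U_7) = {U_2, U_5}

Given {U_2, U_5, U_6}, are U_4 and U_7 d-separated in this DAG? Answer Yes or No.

We examine all 3 paths between U_4 and U_7:
Path 1: U_4 → U_6 ← U_5 → U_7
  U_5 is a fork here and U_5 is conditioned on, so the path is blocked at U_5.
Path 2: U_4 ← U_1 → U_3 ← U_2 → U_7
  U_2 is a fork here and U_2 is conditioned on, so the path is blocked at U_2.
Path 3: U_4 ← U_3 ← U_2 → U_7
  U_2 is a fork here and U_2 is conditioned on, so the path is blocked at U_2.
Every path is blocked, so U_4 and U_7 are d-separated given {U_2, U_5, U_6}.

Yes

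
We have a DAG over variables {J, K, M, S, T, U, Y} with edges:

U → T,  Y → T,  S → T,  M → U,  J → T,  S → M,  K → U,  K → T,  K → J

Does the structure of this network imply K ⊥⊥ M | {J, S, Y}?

Yes

We examine all 6 paths between K and M:
Path 1: K → T ← S → M
  T is a collider here and neither T nor any of its descendants is conditioned on, so the collider stays closed — the path is blocked at T.
Path 2: K → T ← U ← M
  T is a collider here and neither T nor any of its descendants is conditioned on, so the collider stays closed — the path is blocked at T.
Path 3: K → U → T ← S → M
  T is a collider here and neither T nor any of its descendants is conditioned on, so the collider stays closed — the path is blocked at T.
Path 4: K → U ← M
  U is a collider here and neither U nor any of its descendants is conditioned on, so the collider stays closed — the path is blocked at U.
Path 5: K → J → T ← S → M
  J is a chain here and J is conditioned on, so the path is blocked at J.
Path 6: K → J → T ← U ← M
  J is a chain here and J is conditioned on, so the path is blocked at J.
Since every path is blocked, d-separation holds.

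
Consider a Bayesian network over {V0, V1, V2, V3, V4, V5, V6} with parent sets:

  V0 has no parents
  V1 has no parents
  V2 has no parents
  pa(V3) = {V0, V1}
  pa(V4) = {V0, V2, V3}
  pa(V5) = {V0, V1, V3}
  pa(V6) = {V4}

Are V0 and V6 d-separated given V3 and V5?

Enumerating the 4 paths from V0 to V6 and testing each for blocking by {V3, V5}:
  1. V0 → V5 ← V1 → V3 → V4 → V6 — V5:collider[open]; V1:fork[open]; V3:chain[blocks]; V4:chain[open] ⇒ blocked
  2. V0 → V5 ← V3 → V4 → V6 — V5:collider[open]; V3:fork[blocks]; V4:chain[open] ⇒ blocked
  3. V0 → V3 → V4 → V6 — V3:chain[blocks]; V4:chain[open] ⇒ blocked
  4. V0 → V4 → V6 — V4:chain[open] ⇒ active
Since the path V0 → V4 → V6 is active, V0 and V6 are not d-separated given {V3, V5}.

No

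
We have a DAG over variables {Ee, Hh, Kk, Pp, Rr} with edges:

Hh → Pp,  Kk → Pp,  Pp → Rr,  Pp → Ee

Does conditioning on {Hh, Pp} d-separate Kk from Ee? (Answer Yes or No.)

Yes — Kk and Ee are d-separated given {Hh, Pp}.

Only one path connects Kk and Ee:
  1. Kk → Pp → Ee — Pp:chain[blocks] ⇒ blocked
All paths are blocked; Kk ⊥ Ee | {Hh, Pp} holds.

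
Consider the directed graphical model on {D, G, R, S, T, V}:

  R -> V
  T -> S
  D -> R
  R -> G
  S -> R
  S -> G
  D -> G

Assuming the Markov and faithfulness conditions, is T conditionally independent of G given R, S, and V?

Yes

3 paths connect T and G; each must be blocked for d-separation to hold:
Path 1: T → S → G
  S is a chain here and S is conditioned on, so the path is blocked at S.
Path 2: T → S → R ← D → G
  S is a chain here and S is conditioned on, so the path is blocked at S.
Path 3: T → S → R → G
  S is a chain here and S is conditioned on, so the path is blocked at S.
Since every path is blocked, d-separation holds.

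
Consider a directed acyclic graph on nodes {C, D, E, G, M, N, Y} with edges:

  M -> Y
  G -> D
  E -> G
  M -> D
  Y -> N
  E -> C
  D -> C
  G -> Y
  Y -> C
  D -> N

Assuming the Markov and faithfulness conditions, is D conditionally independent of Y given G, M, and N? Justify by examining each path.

We examine all 6 paths between D and Y:
  1. D ← G → Y — G:fork[blocks] ⇒ blocked
  2. D ← G ← E → C ← Y — G:chain[blocks]; E:fork[open]; C:collider[blocks] ⇒ blocked
  3. D → C ← Y — C:collider[blocks] ⇒ blocked
  4. D → C ← E → G → Y — C:collider[blocks]; E:fork[open]; G:chain[blocks] ⇒ blocked
  5. D ← M → Y — M:fork[blocks] ⇒ blocked
  6. D → N ← Y — N:collider[open] ⇒ active
Because an active path exists, D and Y are not d-separated.

No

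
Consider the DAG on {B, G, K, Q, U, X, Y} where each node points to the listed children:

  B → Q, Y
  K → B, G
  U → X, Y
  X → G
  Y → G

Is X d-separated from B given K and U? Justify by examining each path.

We examine all 4 paths between X and B:
Path 1: X → G ← K → B
  G is a collider here and neither G nor any of its descendants is conditioned on, so the collider stays closed — the path is blocked at G.
Path 2: X → G ← Y ← B
  G is a collider here and neither G nor any of its descendants is conditioned on, so the collider stays closed — the path is blocked at G.
Path 3: X ← U → Y ← B
  U is a fork here and U is conditioned on, so the path is blocked at U.
Path 4: X ← U → Y → G ← K → B
  U is a fork here and U is conditioned on, so the path is blocked at U.
Every path is blocked, so X and B are d-separated given {K, U}.

Yes — X and B are d-separated given {K, U}.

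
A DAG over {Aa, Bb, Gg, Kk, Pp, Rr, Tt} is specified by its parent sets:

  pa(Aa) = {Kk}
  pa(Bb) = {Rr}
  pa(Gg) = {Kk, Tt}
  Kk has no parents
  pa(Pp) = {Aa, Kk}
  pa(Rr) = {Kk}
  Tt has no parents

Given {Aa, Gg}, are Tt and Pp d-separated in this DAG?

No

We examine all 2 paths between Tt and Pp:
  1. Tt → Gg ← Kk → Aa → Pp — Gg:collider[open]; Kk:fork[open]; Aa:chain[blocks] ⇒ blocked
  2. Tt → Gg ← Kk → Pp — Gg:collider[open]; Kk:fork[open] ⇒ active
Since the path Tt → Gg ← Kk → Pp is active, Tt and Pp are not d-separated given {Aa, Gg}.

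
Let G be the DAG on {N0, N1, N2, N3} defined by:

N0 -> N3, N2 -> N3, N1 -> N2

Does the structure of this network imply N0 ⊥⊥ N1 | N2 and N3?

There is one path between N0 and N1:
Path 1: N0 → N3 ← N2 ← N1
  N2 is a chain here and N2 is conditioned on, so the path is blocked at N2.
Every path is blocked, so N0 and N1 are d-separated given {N2, N3}.

Yes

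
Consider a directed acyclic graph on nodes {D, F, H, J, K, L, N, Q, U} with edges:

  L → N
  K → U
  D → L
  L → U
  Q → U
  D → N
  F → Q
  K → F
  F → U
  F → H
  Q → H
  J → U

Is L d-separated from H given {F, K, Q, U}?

Yes — L and H are d-separated given {F, K, Q, U}.

There are 6 undirected paths between L and H; checking each against the conditioning set {F, K, Q, U}:
Path 1: L → U ← F → H
  F is a fork here and F is conditioned on, so the path is blocked at F.
Path 2: L → U ← F → Q → H
  F is a fork here and F is conditioned on, so the path is blocked at F.
Path 3: L → U ← K → F → H
  K is a fork here and K is conditioned on, so the path is blocked at K.
Path 4: L → U ← K → F → Q → H
  K is a fork here and K is conditioned on, so the path is blocked at K.
Path 5: L → U ← Q ← F → H
  Q is a chain here and Q is conditioned on, so the path is blocked at Q.
Path 6: L → U ← Q → H
  Q is a fork here and Q is conditioned on, so the path is blocked at Q.
All paths are blocked; L ⊥ H | {F, K, Q, U} holds.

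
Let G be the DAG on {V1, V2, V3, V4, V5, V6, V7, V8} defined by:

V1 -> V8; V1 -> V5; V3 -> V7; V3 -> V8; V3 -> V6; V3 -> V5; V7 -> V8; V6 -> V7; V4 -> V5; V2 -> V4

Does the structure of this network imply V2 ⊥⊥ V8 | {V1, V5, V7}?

No

4 paths connect V2 and V8; each must be blocked for d-separation to hold:
Path 1: V2 → V4 → V5 ← V1 → V8
  V1 is a fork here and V1 is conditioned on, so the path is blocked at V1.
Path 2: V2 → V4 → V5 ← V3 → V7 → V8
  V7 is a chain here and V7 is conditioned on, so the path is blocked at V7.
Path 3: V2 → V4 → V5 ← V3 → V6 → V7 → V8
  V7 is a chain here and V7 is conditioned on, so the path is blocked at V7.
Path 4: V2 → V4 → V5 ← V3 → V8
  V4 is a chain and V4 is not conditioned on; V5 is a collider and V5 is conditioned on, which opens it; V3 is a fork and V3 is not conditioned on — no node blocks this path, so it is active.
At least one path is unblocked, so d-separation fails.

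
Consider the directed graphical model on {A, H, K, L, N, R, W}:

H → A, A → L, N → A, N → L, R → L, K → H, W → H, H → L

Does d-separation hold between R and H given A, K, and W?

Yes

We examine all 3 paths between R and H:
Path 1: R → L ← N → A ← H
  L is a collider here and neither L nor any of its descendants is conditioned on, so the collider stays closed — the path is blocked at L.
Path 2: R → L ← A ← H
  L is a collider here and neither L nor any of its descendants is conditioned on, so the collider stays closed — the path is blocked at L.
Path 3: R → L ← H
  L is a collider here and neither L nor any of its descendants is conditioned on, so the collider stays closed — the path is blocked at L.
Since every path is blocked, d-separation holds.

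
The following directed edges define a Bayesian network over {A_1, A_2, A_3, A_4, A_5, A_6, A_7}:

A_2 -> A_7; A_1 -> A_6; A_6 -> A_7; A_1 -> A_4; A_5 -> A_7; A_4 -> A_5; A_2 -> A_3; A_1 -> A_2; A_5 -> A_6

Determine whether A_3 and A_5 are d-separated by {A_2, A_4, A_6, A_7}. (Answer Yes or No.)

There are 6 undirected paths between A_3 and A_5; checking each against the conditioning set {A_2, A_4, A_6, A_7}:
  1. A_3 ← A_2 ← A_1 → A_6 ← A_5 — A_2:chain[blocks]; A_1:fork[open]; A_6:collider[open] ⇒ blocked
  2. A_3 ← A_2 ← A_1 → A_6 → A_7 ← A_5 — A_2:chain[blocks]; A_1:fork[open]; A_6:chain[blocks]; A_7:collider[open] ⇒ blocked
  3. A_3 ← A_2 ← A_1 → A_4 → A_5 — A_2:chain[blocks]; A_1:fork[open]; A_4:chain[blocks] ⇒ blocked
  4. A_3 ← A_2 → A_7 ← A_6 ← A_1 → A_4 → A_5 — A_2:fork[blocks]; A_7:collider[open]; A_6:chain[blocks]; A_1:fork[open]; A_4:chain[blocks] ⇒ blocked
  5. A_3 ← A_2 → A_7 ← A_6 ← A_5 — A_2:fork[blocks]; A_7:collider[open]; A_6:chain[blocks] ⇒ blocked
  6. A_3 ← A_2 → A_7 ← A_5 — A_2:fork[blocks]; A_7:collider[open] ⇒ blocked
Every path is blocked, so A_3 and A_5 are d-separated given {A_2, A_4, A_6, A_7}.

Yes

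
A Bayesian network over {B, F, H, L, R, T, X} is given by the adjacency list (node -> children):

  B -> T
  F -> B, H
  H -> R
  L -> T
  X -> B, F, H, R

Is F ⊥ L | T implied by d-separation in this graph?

No

There are 4 undirected paths between F and L; checking each against the conditioning set {T}:
Path 1: F → B → T ← L
  B is a chain and B is not conditioned on; T is a collider and T is conditioned on, which opens it — no node blocks this path, so it is active.
Path 2: F → H → R ← X → B → T ← L
  R is a collider here and neither R nor any of its descendants is conditioned on, so the collider stays closed — the path is blocked at R.
Path 3: F → H ← X → B → T ← L
  H is a collider here and neither H nor any of its descendants is conditioned on, so the collider stays closed — the path is blocked at H.
Path 4: F ← X → B → T ← L
  X is a fork and X is not conditioned on; B is a chain and B is not conditioned on; T is a collider and T is conditioned on, which opens it — no node blocks this path, so it is active.
At least one path is unblocked, so d-separation fails.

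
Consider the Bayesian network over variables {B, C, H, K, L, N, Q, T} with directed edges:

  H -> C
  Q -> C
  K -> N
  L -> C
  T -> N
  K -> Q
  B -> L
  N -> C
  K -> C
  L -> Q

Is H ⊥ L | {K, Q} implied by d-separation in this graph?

There are 4 undirected paths between H and L; checking each against the conditioning set {K, Q}:
  1. H → C ← K → Q ← L — C:collider[blocks]; K:fork[blocks]; Q:collider[open] ⇒ blocked
  2. H → C ← L — C:collider[blocks] ⇒ blocked
  3. H → C ← N ← K → Q ← L — C:collider[blocks]; N:chain[open]; K:fork[blocks]; Q:collider[open] ⇒ blocked
  4. H → C ← Q ← L — C:collider[blocks]; Q:chain[blocks] ⇒ blocked
Since every path is blocked, d-separation holds.

Yes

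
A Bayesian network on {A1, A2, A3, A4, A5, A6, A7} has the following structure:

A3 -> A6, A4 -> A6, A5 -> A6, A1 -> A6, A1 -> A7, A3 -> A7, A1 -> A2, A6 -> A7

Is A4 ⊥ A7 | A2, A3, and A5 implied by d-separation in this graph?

No

Enumerating the 3 paths from A4 to A7 and testing each for blocking by {A2, A3, A5}:
  1. A4 → A6 → A7 — A6:chain[open] ⇒ active
  2. A4 → A6 ← A3 → A7 — A6:collider[blocks]; A3:fork[blocks] ⇒ blocked
  3. A4 → A6 ← A1 → A7 — A6:collider[blocks]; A1:fork[open] ⇒ blocked
Because an active path exists, A4 and A7 are not d-separated.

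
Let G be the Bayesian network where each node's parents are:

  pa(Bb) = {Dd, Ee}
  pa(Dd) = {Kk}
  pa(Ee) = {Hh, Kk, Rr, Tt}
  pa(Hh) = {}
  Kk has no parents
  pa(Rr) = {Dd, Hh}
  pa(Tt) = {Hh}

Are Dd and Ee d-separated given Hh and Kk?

No

5 paths connect Dd and Ee; each must be blocked for d-separation to hold:
Path 1: Dd → Rr → Ee
  Rr is a chain and Rr is not conditioned on — no node blocks this path, so it is active.
Path 2: Dd → Rr ← Hh → Ee
  Rr is a collider here and neither Rr nor any of its descendants is conditioned on, so the collider stays closed — the path is blocked at Rr.
Path 3: Dd → Rr ← Hh → Tt → Ee
  Rr is a collider here and neither Rr nor any of its descendants is conditioned on, so the collider stays closed — the path is blocked at Rr.
Path 4: Dd ← Kk → Ee
  Kk is a fork here and Kk is conditioned on, so the path is blocked at Kk.
Path 5: Dd → Bb ← Ee
  Bb is a collider here and neither Bb nor any of its descendants is conditioned on, so the collider stays closed — the path is blocked at Bb.
At least one path is unblocked, so d-separation fails.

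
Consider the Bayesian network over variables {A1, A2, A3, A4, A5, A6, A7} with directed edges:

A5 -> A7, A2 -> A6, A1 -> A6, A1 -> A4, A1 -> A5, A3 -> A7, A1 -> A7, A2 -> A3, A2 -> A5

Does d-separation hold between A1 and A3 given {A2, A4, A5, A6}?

Yes

6 paths connect A1 and A3; each must be blocked for d-separation to hold:
Path 1: A1 → A5 ← A2 → A3
  A2 is a fork here and A2 is conditioned on, so the path is blocked at A2.
Path 2: A1 → A5 → A7 ← A3
  A5 is a chain here and A5 is conditioned on, so the path is blocked at A5.
Path 3: A1 → A6 ← A2 → A5 → A7 ← A3
  A2 is a fork here and A2 is conditioned on, so the path is blocked at A2.
Path 4: A1 → A6 ← A2 → A3
  A2 is a fork here and A2 is conditioned on, so the path is blocked at A2.
Path 5: A1 → A7 ← A5 ← A2 → A3
  A7 is a collider here and neither A7 nor any of its descendants is conditioned on, so the collider stays closed — the path is blocked at A7.
Path 6: A1 → A7 ← A3
  A7 is a collider here and neither A7 nor any of its descendants is conditioned on, so the collider stays closed — the path is blocked at A7.
Every path is blocked, so A1 and A3 are d-separated given {A2, A4, A5, A6}.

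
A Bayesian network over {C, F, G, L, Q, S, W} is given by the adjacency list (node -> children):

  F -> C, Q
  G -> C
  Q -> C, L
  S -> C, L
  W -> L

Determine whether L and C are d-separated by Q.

No

3 paths connect L and C; each must be blocked for d-separation to hold:
Path 1: L ← S → C
  S is a fork and S is not conditioned on — no node blocks this path, so it is active.
Path 2: L ← Q → C
  Q is a fork here and Q is conditioned on, so the path is blocked at Q.
Path 3: L ← Q ← F → C
  Q is a chain here and Q is conditioned on, so the path is blocked at Q.
At least one path is unblocked, so d-separation fails.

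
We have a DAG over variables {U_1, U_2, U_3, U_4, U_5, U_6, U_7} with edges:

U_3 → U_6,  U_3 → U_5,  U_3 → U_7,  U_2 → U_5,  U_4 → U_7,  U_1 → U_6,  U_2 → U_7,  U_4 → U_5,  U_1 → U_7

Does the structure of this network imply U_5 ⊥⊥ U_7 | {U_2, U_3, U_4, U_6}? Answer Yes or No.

Enumerating the 4 paths from U_5 to U_7 and testing each for blocking by {U_2, U_3, U_4, U_6}:
  1. U_5 ← U_3 → U_6 ← U_1 → U_7 — U_3:fork[blocks]; U_6:collider[open]; U_1:fork[open] ⇒ blocked
  2. U_5 ← U_3 → U_7 — U_3:fork[blocks] ⇒ blocked
  3. U_5 ← U_2 → U_7 — U_2:fork[blocks] ⇒ blocked
  4. U_5 ← U_4 → U_7 — U_4:fork[blocks] ⇒ blocked
Every path is blocked, so U_5 and U_7 are d-separated given {U_2, U_3, U_4, U_6}.

Yes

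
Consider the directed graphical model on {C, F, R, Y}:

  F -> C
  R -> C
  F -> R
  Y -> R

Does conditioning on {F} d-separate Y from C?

We examine all 2 paths between Y and C:
Path 1: Y → R ← F → C
  R is a collider here and neither R nor any of its descendants is conditioned on, so the collider stays closed — the path is blocked at R.
Path 2: Y → R → C
  R is a chain and R is not conditioned on — no node blocks this path, so it is active.
At least one path is unblocked, so d-separation fails.

No — Y and C are not d-separated given {F}.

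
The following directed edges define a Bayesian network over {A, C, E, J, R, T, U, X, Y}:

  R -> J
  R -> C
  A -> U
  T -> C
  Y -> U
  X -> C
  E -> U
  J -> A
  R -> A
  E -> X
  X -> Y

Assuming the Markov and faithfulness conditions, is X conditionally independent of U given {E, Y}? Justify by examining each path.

Yes

Enumerating the 4 paths from X to U and testing each for blocking by {E, Y}:
Path 1: X → C ← R → J → A → U
  C is a collider here and neither C nor any of its descendants is conditioned on, so the collider stays closed — the path is blocked at C.
Path 2: X → C ← R → A → U
  C is a collider here and neither C nor any of its descendants is conditioned on, so the collider stays closed — the path is blocked at C.
Path 3: X → Y → U
  Y is a chain here and Y is conditioned on, so the path is blocked at Y.
Path 4: X ← E → U
  E is a fork here and E is conditioned on, so the path is blocked at E.
All paths are blocked; X ⊥ U | {E, Y} holds.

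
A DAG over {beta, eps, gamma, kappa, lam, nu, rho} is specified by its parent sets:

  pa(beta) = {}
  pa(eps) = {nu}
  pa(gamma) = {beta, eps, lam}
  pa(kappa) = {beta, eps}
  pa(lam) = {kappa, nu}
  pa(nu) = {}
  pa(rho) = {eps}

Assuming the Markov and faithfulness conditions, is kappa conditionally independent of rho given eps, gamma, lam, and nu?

Yes

There are 5 undirected paths between kappa and rho; checking each against the conditioning set {eps, gamma, lam, nu}:
Path 1: kappa ← beta → gamma ← eps → rho
  eps is a fork here and eps is conditioned on, so the path is blocked at eps.
Path 2: kappa ← beta → gamma ← lam ← nu → eps → rho
  lam is a chain here and lam is conditioned on, so the path is blocked at lam.
Path 3: kappa ← eps → rho
  eps is a fork here and eps is conditioned on, so the path is blocked at eps.
Path 4: kappa → lam ← nu → eps → rho
  nu is a fork here and nu is conditioned on, so the path is blocked at nu.
Path 5: kappa → lam → gamma ← eps → rho
  lam is a chain here and lam is conditioned on, so the path is blocked at lam.
All paths are blocked; kappa ⊥ rho | {eps, gamma, lam, nu} holds.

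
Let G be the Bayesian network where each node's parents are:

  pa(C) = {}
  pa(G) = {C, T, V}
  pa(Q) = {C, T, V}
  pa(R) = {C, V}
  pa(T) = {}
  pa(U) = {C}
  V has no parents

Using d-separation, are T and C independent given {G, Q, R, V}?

Enumerating the 6 paths from T to C and testing each for blocking by {G, Q, R, V}:
Path 1: T → G ← V → R ← C
  V is a fork here and V is conditioned on, so the path is blocked at V.
Path 2: T → G ← V → Q ← C
  V is a fork here and V is conditioned on, so the path is blocked at V.
Path 3: T → G ← C
  G is a collider and G is conditioned on, which opens it — no node blocks this path, so it is active.
Path 4: T → Q ← V → R ← C
  V is a fork here and V is conditioned on, so the path is blocked at V.
Path 5: T → Q ← V → G ← C
  V is a fork here and V is conditioned on, so the path is blocked at V.
Path 6: T → Q ← C
  Q is a collider and Q is conditioned on, which opens it — no node blocks this path, so it is active.
Because an active path exists, T and C are not d-separated.

No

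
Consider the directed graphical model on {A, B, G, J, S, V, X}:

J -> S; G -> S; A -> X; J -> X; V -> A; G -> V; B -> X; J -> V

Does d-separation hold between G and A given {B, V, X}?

No

There are 4 undirected paths between G and A; checking each against the conditioning set {B, V, X}:
  1. G → V → A — V:chain[blocks] ⇒ blocked
  2. G → V ← J → X ← A — V:collider[open]; J:fork[open]; X:collider[open] ⇒ active
  3. G → S ← J → X ← A — S:collider[blocks]; J:fork[open]; X:collider[open] ⇒ blocked
  4. G → S ← J → V → A — S:collider[blocks]; J:fork[open]; V:chain[blocks] ⇒ blocked
Since the path G → V ← J → X ← A is active, G and A are not d-separated given {B, V, X}.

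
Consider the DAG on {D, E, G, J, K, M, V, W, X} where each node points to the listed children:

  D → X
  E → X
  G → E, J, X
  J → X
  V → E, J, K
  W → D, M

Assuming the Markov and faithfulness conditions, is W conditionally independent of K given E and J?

There are 6 undirected paths between W and K; checking each against the conditioning set {E, J}:
Path 1: W → D → X ← J ← V → K
  X is a collider here and neither X nor any of its descendants is conditioned on, so the collider stays closed — the path is blocked at X.
Path 2: W → D → X ← J ← G → E ← V → K
  X is a collider here and neither X nor any of its descendants is conditioned on, so the collider stays closed — the path is blocked at X.
Path 3: W → D → X ← E ← V → K
  X is a collider here and neither X nor any of its descendants is conditioned on, so the collider stays closed — the path is blocked at X.
Path 4: W → D → X ← E ← G → J ← V → K
  X is a collider here and neither X nor any of its descendants is conditioned on, so the collider stays closed — the path is blocked at X.
Path 5: W → D → X ← G → J ← V → K
  X is a collider here and neither X nor any of its descendants is conditioned on, so the collider stays closed — the path is blocked at X.
Path 6: W → D → X ← G → E ← V → K
  X is a collider here and neither X nor any of its descendants is conditioned on, so the collider stays closed — the path is blocked at X.
Every path is blocked, so W and K are d-separated given {E, J}.

Yes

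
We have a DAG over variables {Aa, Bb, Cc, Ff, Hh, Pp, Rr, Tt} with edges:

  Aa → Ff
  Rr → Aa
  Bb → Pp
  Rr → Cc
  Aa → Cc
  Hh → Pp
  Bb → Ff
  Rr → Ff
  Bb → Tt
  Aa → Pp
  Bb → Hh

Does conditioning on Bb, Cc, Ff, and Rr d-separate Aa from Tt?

5 paths connect Aa and Tt; each must be blocked for d-separation to hold:
Path 1: Aa → Cc ← Rr → Ff ← Bb → Tt
  Rr is a fork here and Rr is conditioned on, so the path is blocked at Rr.
Path 2: Aa → Pp ← Hh ← Bb → Tt
  Pp is a collider here and neither Pp nor any of its descendants is conditioned on, so the collider stays closed — the path is blocked at Pp.
Path 3: Aa → Pp ← Bb → Tt
  Pp is a collider here and neither Pp nor any of its descendants is conditioned on, so the collider stays closed — the path is blocked at Pp.
Path 4: Aa ← Rr → Ff ← Bb → Tt
  Rr is a fork here and Rr is conditioned on, so the path is blocked at Rr.
Path 5: Aa → Ff ← Bb → Tt
  Bb is a fork here and Bb is conditioned on, so the path is blocked at Bb.
All paths are blocked; Aa ⊥ Tt | {Bb, Cc, Ff, Rr} holds.

Yes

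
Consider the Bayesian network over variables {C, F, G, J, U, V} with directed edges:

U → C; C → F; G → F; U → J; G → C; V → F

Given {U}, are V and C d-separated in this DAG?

Yes — V and C are d-separated given {U}.

Enumerating the 2 paths from V to C and testing each for blocking by {U}:
Path 1: V → F ← C
  F is a collider here and neither F nor any of its descendants is conditioned on, so the collider stays closed — the path is blocked at F.
Path 2: V → F ← G → C
  F is a collider here and neither F nor any of its descendants is conditioned on, so the collider stays closed — the path is blocked at F.
All paths are blocked; V ⊥ C | {U} holds.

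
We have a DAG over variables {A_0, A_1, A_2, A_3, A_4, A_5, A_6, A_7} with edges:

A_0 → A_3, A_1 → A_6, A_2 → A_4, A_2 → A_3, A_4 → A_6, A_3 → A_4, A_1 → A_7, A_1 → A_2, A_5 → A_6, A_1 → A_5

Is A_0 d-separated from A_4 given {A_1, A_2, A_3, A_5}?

Yes — A_0 and A_4 are d-separated given {A_1, A_2, A_3, A_5}.

Enumerating the 4 paths from A_0 to A_4 and testing each for blocking by {A_1, A_2, A_3, A_5}:
Path 1: A_0 → A_3 ← A_2 ← A_1 → A_6 ← A_4
  A_2 is a chain here and A_2 is conditioned on, so the path is blocked at A_2.
Path 2: A_0 → A_3 ← A_2 ← A_1 → A_5 → A_6 ← A_4
  A_2 is a chain here and A_2 is conditioned on, so the path is blocked at A_2.
Path 3: A_0 → A_3 ← A_2 → A_4
  A_2 is a fork here and A_2 is conditioned on, so the path is blocked at A_2.
Path 4: A_0 → A_3 → A_4
  A_3 is a chain here and A_3 is conditioned on, so the path is blocked at A_3.
All paths are blocked; A_0 ⊥ A_4 | {A_1, A_2, A_3, A_5} holds.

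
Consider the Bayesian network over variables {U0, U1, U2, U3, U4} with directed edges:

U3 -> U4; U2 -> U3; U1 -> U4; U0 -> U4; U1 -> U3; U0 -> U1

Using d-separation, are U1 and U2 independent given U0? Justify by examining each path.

Yes

There are 3 undirected paths between U1 and U2; checking each against the conditioning set {U0}:
Path 1: U1 ← U0 → U4 ← U3 ← U2
  U0 is a fork here and U0 is conditioned on, so the path is blocked at U0.
Path 2: U1 → U4 ← U3 ← U2
  U4 is a collider here and neither U4 nor any of its descendants is conditioned on, so the collider stays closed — the path is blocked at U4.
Path 3: U1 → U3 ← U2
  U3 is a collider here and neither U3 nor any of its descendants is conditioned on, so the collider stays closed — the path is blocked at U3.
Since every path is blocked, d-separation holds.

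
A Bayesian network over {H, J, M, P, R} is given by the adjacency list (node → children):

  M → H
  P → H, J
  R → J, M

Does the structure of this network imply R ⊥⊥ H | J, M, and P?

There are 2 undirected paths between R and H; checking each against the conditioning set {J, M, P}:
Path 1: R → M → H
  M is a chain here and M is conditioned on, so the path is blocked at M.
Path 2: R → J ← P → H
  P is a fork here and P is conditioned on, so the path is blocked at P.
Since every path is blocked, d-separation holds.

Yes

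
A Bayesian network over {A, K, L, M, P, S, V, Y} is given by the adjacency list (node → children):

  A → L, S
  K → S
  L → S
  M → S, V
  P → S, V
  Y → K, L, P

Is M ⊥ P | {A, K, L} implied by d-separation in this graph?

Enumerating the 5 paths from M to P and testing each for blocking by {A, K, L}:
  1. M → S ← K ← Y → P — S:collider[blocks]; K:chain[blocks]; Y:fork[open] ⇒ blocked
  2. M → S ← L ← Y → P — S:collider[blocks]; L:chain[blocks]; Y:fork[open] ⇒ blocked
  3. M → S ← P — S:collider[blocks] ⇒ blocked
  4. M → S ← A → L ← Y → P — S:collider[blocks]; A:fork[blocks]; L:collider[open]; Y:fork[open] ⇒ blocked
  5. M → V ← P — V:collider[blocks] ⇒ blocked
Every path is blocked, so M and P are d-separated given {A, K, L}.

Yes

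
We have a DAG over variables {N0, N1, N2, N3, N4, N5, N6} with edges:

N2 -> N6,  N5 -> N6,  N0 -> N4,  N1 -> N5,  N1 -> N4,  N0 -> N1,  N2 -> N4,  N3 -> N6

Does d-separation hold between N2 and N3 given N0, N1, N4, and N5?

There are 3 undirected paths between N2 and N3; checking each against the conditioning set {N0, N1, N4, N5}:
  1. N2 → N4 ← N1 → N5 → N6 ← N3 — N4:collider[open]; N1:fork[blocks]; N5:chain[blocks]; N6:collider[blocks] ⇒ blocked
  2. N2 → N4 ← N0 → N1 → N5 → N6 ← N3 — N4:collider[open]; N0:fork[blocks]; N1:chain[blocks]; N5:chain[blocks]; N6:collider[blocks] ⇒ blocked
  3. N2 → N6 ← N3 — N6:collider[blocks] ⇒ blocked
Every path is blocked, so N2 and N3 are d-separated given {N0, N1, N4, N5}.

Yes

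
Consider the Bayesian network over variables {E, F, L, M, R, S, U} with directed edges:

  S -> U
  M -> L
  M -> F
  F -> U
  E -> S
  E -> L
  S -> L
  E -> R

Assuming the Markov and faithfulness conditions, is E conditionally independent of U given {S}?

There are 4 undirected paths between E and U; checking each against the conditioning set {S}:
  1. E → L ← M → F → U — L:collider[blocks]; M:fork[open]; F:chain[open] ⇒ blocked
  2. E → L ← S → U — L:collider[blocks]; S:fork[blocks] ⇒ blocked
  3. E → S → L ← M → F → U — S:chain[blocks]; L:collider[blocks]; M:fork[open]; F:chain[open] ⇒ blocked
  4. E → S → U — S:chain[blocks] ⇒ blocked
Since every path is blocked, d-separation holds.

Yes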